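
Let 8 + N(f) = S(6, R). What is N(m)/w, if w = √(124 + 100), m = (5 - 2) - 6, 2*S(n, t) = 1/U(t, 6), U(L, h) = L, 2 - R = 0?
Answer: -31*√14/224 ≈ -0.51782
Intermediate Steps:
R = 2 (R = 2 - 1*0 = 2 + 0 = 2)
S(n, t) = 1/(2*t)
m = -3 (m = 3 - 6 = -3)
N(f) = -31/4 (N(f) = -8 + (½)/2 = -8 + (½)*(½) = -8 + ¼ = -31/4)
w = 4*√14 (w = √224 = 4*√14 ≈ 14.967)
N(m)/w = -31*√14/56/4 = -31*√14/224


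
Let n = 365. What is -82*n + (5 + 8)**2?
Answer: -29761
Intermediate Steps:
-82*n + (5 + 8)**2 = -82*365 + (5 + 8)**2 = -29930 + 13**2 = -29930 + 169 = -29761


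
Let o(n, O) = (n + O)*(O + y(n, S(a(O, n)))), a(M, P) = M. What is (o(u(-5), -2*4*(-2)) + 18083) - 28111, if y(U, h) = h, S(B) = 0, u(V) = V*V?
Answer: -9372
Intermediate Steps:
u(V) = V²
o(n, O) = O*(O + n) (o(n, O) = (n + O)*(O + 0) = (O + n)*O = O*(O + n))
(o(u(-5), -2*4*(-2)) + 18083) - 28111 = ((-2*4*(-2))*(-2*4*(-2) + (-5)²) + 18083) - 28111 = ((-8*(-2))*(-8*(-2) + 25) + 18083) - 28111 = (16*(16 + 25) + 18083) - 28111 = (16*41 + 18083) - 28111 = (656 + 18083) - 28111 = 18739 - 28111 = -9372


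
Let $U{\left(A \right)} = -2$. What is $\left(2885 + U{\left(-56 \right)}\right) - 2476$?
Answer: $407$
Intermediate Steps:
$\left(2885 + U{\left(-56 \right)}\right) - 2476 = \left(2885 - 2\right) - 2476 = 2883 - 2476 = 407$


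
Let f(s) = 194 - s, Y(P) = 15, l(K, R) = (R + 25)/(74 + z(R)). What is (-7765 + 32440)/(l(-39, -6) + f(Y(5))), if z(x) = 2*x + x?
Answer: 1381800/10043 ≈ 137.59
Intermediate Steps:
z(x) = 3*x
l(K, R) = (25 + R)/(74 + 3*R) (l(K, R) = (R + 25)/(74 + 3*R) = (25 + R)/(74 + 3*R))
(-7765 + 32440)/(l(-39, -6) + f(Y(5))) = (-7765 + 32440)/((25 - 6)/(74 + 3*(-6)) + (194 - 1*15)) = 24675/(19/(74 - 18) + (194 - 15)) = 24675/(19/56 + 179) = 24675/(10043/56) = 24675*(56/10043) = 1381800/10043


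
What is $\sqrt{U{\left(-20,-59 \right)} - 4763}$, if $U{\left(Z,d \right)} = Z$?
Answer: $i \sqrt{4783} \approx 69.159 i$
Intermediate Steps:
$\sqrt{U{\left(-20,-59 \right)} - 4763} = \sqrt{-20 - 4763} = \sqrt{-4783} = i \sqrt{4783}$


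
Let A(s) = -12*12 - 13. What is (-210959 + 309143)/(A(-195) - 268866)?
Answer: -98184/269023 ≈ -0.36496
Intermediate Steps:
A(s) = -157 (A(s) = -144 - 13 = -157)
(-210959 + 309143)/(A(-195) - 268866) = (-210959 + 309143)/(-157 - 268866) = 98184/(-269023) = 98184*(-1/269023) = -98184/269023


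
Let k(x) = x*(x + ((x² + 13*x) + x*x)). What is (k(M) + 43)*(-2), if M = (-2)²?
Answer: -790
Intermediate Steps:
M = 4
k(x) = x*(2*x² + 14*x) (k(x) = x*(x + ((x² + 13*x) + x²)) = x*(x + (2*x² + 13*x)) = x*(2*x² + 14*x))
(k(M) + 43)*(-2) = (2*4²*(7 + 4) + 43)*(-2) = (2*16*11 + 43)*(-2) = (352 + 43)*(-2) = 395*(-2) = -790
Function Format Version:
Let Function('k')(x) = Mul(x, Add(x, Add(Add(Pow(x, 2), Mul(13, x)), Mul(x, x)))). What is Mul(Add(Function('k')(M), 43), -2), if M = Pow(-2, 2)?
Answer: -790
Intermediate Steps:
M = 4
Function('k')(x) = Mul(x, Add(Mul(2, Pow(x, 2)), Mul(14, x))) (Function('k')(x) = Mul(x, Add(x, Add(Add(Pow(x, 2), Mul(13, x)), Pow(x, 2)))) = Mul(x, Add(x, Add(Mul(2, Pow(x, 2)), Mul(13, x)))) = Mul(x, Add(Mul(2, Pow(x, 2)), Mul(14, x))))
Mul(Add(Function('k')(M), 43), -2) = Mul(Add(Mul(2, Pow(4, 2), Add(7, 4)), 43), -2) = Mul(Add(Mul(2, 16, 11), 43), -2) = Mul(Add(352, 43), -2) = Mul(395, -2) = -790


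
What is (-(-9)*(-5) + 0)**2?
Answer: 2025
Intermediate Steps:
(-(-9)*(-5) + 0)**2 = (-3*15 + 0)**2 = (-45 + 0)**2 = (-45)**2 = 2025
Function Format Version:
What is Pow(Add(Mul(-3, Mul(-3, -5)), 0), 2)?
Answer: 2025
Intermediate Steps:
Pow(Add(Mul(-3, Mul(-3, -5)), 0), 2) = Pow(Add(Mul(-3, 15), 0), 2) = Pow(Add(-45, 0), 2) = Pow(-45, 2) = 2025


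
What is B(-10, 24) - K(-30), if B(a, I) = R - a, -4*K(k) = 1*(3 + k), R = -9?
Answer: -23/4 ≈ -5.7500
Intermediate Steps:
K(k) = -¾ - k/4 (K(k) = -(3 + k)/4 = -¾ - k/4)
B(a, I) = -9 - a
B(-10, 24) - K(-30) = (-9 - 1*(-10)) - (-¾ - ¼*(-30)) = (-9 + 10) - (-¾ + 15/2) = 1 - 1*27/4 = 1 - 27/4 = -23/4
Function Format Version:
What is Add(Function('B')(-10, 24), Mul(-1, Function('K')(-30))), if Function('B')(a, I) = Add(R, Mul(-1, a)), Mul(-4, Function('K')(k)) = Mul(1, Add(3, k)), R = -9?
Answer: Rational(-23, 4) ≈ -5.7500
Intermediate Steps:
Function('K')(k) = Add(Rational(-3, 4), Mul(Rational(-1, 4), k)) (Function('K')(k) = Mul(Rational(-1, 4), Mul(1, Add(3, k))) = Mul(Rational(-1, 4), Add(3, k)) = Add(Rational(-3, 4), Mul(Rational(-1, 4), k)))
Function('B')(a, I) = Add(-9, Mul(-1, a))
Add(Function('B')(-10, 24), Mul(-1, Function('K')(-30))) = Add(Add(-9, Mul(-1, -10)), Mul(-1, Add(Rational(-3, 4), Mul(Rational(-1, 4), -30)))) = Add(Add(-9, 10), Mul(-1, Add(Rational(-3, 4), Rational(15, 2)))) = Add(1, Mul(-1, Rational(27, 4))) = Add(1, Rational(-27, 4)) = Rational(-23, 4)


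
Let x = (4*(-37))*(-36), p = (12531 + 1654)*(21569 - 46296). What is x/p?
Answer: -5328/350752495 ≈ -1.5190e-5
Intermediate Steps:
p = -350752495 (p = 14185*(-24727) = -350752495)
x = 5328 (x = -148*(-36) = 5328)
x/p = 5328/(-350752495) = 5328*(-1/350752495) = -5328/350752495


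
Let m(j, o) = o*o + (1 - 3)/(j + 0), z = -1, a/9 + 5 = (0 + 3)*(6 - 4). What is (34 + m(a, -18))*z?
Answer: -3220/9 ≈ -357.78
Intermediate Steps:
a = 9 (a = -45 + 9*((0 + 3)*(6 - 4)) = -45 + 9*(3*2) = -45 + 9*6 = -45 + 54 = 9)
m(j, o) = o² - 2/j
(34 + m(a, -18))*z = (34 + ((-18)² - 2/9))*(-1) = (34 + (324 - 2*⅑))*(-1) = (34 + (324 - 2/9))*(-1) = (34 + 2914/9)*(-1) = (3220/9)*(-1) = -3220/9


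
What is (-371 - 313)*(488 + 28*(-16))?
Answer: -27360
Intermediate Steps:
(-371 - 313)*(488 + 28*(-16)) = -684*(488 - 448) = -684*40 = -27360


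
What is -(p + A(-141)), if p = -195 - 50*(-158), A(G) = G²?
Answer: -27586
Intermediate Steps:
p = 7705 (p = -195 + 7900 = 7705)
-(p + A(-141)) = -(7705 + (-141)²) = -(7705 + 19881) = -1*27586 = -27586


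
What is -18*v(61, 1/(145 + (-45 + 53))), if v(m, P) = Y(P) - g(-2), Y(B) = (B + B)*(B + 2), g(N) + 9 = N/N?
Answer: -375772/2601 ≈ -144.47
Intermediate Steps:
g(N) = -8 (g(N) = -9 + N/N = -9 + 1 = -8)
Y(B) = 2*B*(2 + B) (Y(B) = (2*B)*(2 + B) = 2*B*(2 + B))
v(m, P) = 8 + 2*P*(2 + P) (v(m, P) = 2*P*(2 + P) - 1*(-8) = 2*P*(2 + P) + 8 = 8 + 2*P*(2 + P))
-18*v(61, 1/(145 + (-45 + 53))) = -18*(8 + 2*(2 + 1/(145 + (-45 + 53)))/(145 + (-45 + 53))) = -18*(8 + 2*(2 + 1/(145 + 8))/(145 + 8)) = -18*(8 + 2*(2 + 1/153)/153) = -18*(8 + 2*(1/153)*(2 + 1/153)) = -18*(8 + 2*(1/153)*(307/153)) = -18*(8 + 614/23409) = -18*187886/23409 = -375772/2601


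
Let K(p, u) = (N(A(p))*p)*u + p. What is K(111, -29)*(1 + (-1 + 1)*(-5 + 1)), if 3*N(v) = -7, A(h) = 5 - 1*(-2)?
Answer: 7622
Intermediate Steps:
A(h) = 7 (A(h) = 5 + 2 = 7)
N(v) = -7/3 (N(v) = (⅓)*(-7) = -7/3)
K(p, u) = p - 7*p*u/3 (K(p, u) = (-7*p/3)*u + p = -7*p*u/3 + p = p - 7*p*u/3)
K(111, -29)*(1 + (-1 + 1)*(-5 + 1)) = ((⅓)*111*(3 - 7*(-29)))*(1 + (-1 + 1)*(-5 + 1)) = ((⅓)*111*(3 + 203))*(1 + 0*(-4)) = ((⅓)*111*206)*(1 + 0) = 7622*1 = 7622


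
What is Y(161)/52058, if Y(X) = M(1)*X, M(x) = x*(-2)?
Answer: -161/26029 ≈ -0.0061854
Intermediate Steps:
M(x) = -2*x
Y(X) = -2*X (Y(X) = (-2*1)*X = -2*X)
Y(161)/52058 = -2*161/52058 = -322*1/52058 = -161/26029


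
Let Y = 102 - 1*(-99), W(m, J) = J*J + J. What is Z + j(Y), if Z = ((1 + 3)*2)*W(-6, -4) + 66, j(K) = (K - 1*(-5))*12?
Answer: 2634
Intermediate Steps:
W(m, J) = J + J**2 (W(m, J) = J**2 + J = J + J**2)
Y = 201 (Y = 102 + 99 = 201)
j(K) = 60 + 12*K (j(K) = (K + 5)*12 = (5 + K)*12 = 60 + 12*K)
Z = 162 (Z = ((1 + 3)*2)*(-4*(1 - 4)) + 66 = (4*2)*(-4*(-3)) + 66 = 8*12 + 66 = 96 + 66 = 162)
Z + j(Y) = 162 + (60 + 12*201) = 162 + (60 + 2412) = 162 + 2472 = 2634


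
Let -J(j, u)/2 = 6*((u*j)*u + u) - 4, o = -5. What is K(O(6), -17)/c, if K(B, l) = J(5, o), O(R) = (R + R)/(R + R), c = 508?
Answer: -358/127 ≈ -2.8189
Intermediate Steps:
O(R) = 1 (O(R) = (2*R)/((2*R)) = (2*R)*(1/(2*R)) = 1)
J(j, u) = 8 - 12*u - 12*j*u² (J(j, u) = -2*(6*((u*j)*u + u) - 4) = -2*(6*((j*u)*u + u) - 4) = -2*(6*(j*u² + u) - 4) = -2*(6*(u + j*u²) - 4) = -2*((6*u + 6*j*u²) - 4) = -2*(-4 + 6*u + 6*j*u²) = 8 - 12*u - 12*j*u²)
K(B, l) = -1432 (K(B, l) = 8 - 12*(-5) - 12*5*(-5)² = 8 + 60 - 12*5*25 = 8 + 60 - 1500 = -1432)
K(O(6), -17)/c = -1432/508 = -1432*1/508 = -358/127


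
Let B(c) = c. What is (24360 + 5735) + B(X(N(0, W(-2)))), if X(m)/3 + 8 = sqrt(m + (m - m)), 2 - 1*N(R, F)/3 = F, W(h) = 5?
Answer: 30071 + 9*I ≈ 30071.0 + 9.0*I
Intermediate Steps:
N(R, F) = 6 - 3*F
X(m) = -24 + 3*sqrt(m) (X(m) = -24 + 3*sqrt(m + (m - m)) = -24 + 3*sqrt(m + 0) = -24 + 3*sqrt(m))
(24360 + 5735) + B(X(N(0, W(-2)))) = (24360 + 5735) + (-24 + 3*sqrt(6 - 3*5)) = 30095 + (-24 + 3*sqrt(6 - 15)) = 30095 + (-24 + 3*sqrt(-9)) = 30095 + (-24 + 3*(3*I)) = 30095 + (-24 + 9*I) = 30071 + 9*I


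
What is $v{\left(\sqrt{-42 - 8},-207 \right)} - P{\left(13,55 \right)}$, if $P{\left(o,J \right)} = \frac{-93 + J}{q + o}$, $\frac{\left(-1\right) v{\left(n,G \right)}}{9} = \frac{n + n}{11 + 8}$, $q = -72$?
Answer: $- \frac{38}{59} - \frac{90 i \sqrt{2}}{19} \approx -0.64407 - 6.6989 i$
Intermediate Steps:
$v{\left(n,G \right)} = - \frac{18 n}{19}$ ($v{\left(n,G \right)} = - 9 \frac{n + n}{11 + 8} = - 9 \frac{2 n}{19} = - \frac{18 n}{19}$)
$P{\left(o,J \right)} = \frac{-93 + J}{-72 + o}$
$v{\left(\sqrt{-42 - 8},-207 \right)} - P{\left(13,55 \right)} = - \frac{18 \sqrt{-42 - 8}}{19} - \frac{-93 + 55}{-72 + 13} = - \frac{18 \sqrt{-50}}{19} - \frac{1}{-59} \left(-38\right) = - \frac{18 \cdot 5 i \sqrt{2}}{19} - \left(- \frac{1}{59}\right) \left(-38\right) = - \frac{90 i \sqrt{2}}{19} - \frac{38}{59} = - \frac{38}{59} - \frac{90 i \sqrt{2}}{19}$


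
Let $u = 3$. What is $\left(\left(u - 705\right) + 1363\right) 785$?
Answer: $518885$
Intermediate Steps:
$\left(\left(u - 705\right) + 1363\right) 785 = \left(\left(3 - 705\right) + 1363\right) 785 = \left(-702 + 1363\right) 785 = 661 \cdot 785 = 518885$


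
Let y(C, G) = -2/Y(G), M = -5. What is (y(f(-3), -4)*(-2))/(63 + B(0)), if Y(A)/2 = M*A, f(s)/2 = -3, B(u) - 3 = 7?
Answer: 1/730 ≈ 0.0013699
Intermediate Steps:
B(u) = 10 (B(u) = 3 + 7 = 10)
f(s) = -6 (f(s) = 2*(-3) = -6)
Y(A) = -10*A (Y(A) = 2*(-5*A) = -10*A)
y(C, G) = 1/(5*G) (y(C, G) = -2*(-1/(10*G)) = -(-1)/(5*G) = 1/(5*G))
(y(f(-3), -4)*(-2))/(63 + B(0)) = (((⅕)/(-4))*(-2))/(63 + 10) = (((⅕)*(-¼))*(-2))/73 = -1/20*(-2)*(1/73) = (⅒)*(1/73) = 1/730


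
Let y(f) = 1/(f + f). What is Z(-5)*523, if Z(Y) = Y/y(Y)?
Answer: 26150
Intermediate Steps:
y(f) = 1/(2*f)
Z(Y) = 2*Y**2 (Z(Y) = Y/((1/(2*Y))) = Y*(2*Y) = 2*Y**2)
Z(-5)*523 = (2*(-5)**2)*523 = (2*25)*523 = 50*523 = 26150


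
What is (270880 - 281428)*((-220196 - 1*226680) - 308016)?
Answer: 7962600816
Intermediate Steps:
(270880 - 281428)*((-220196 - 1*226680) - 308016) = -10548*((-220196 - 226680) - 308016) = -10548*(-446876 - 308016) = -10548*(-754892) = 7962600816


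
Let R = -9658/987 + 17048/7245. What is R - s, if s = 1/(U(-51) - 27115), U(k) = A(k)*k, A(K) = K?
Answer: -8862651863/1192483530 ≈ -7.4321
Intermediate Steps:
U(k) = k**2 (U(k) = k*k = k**2)
s = -1/24514 (s = 1/((-51)**2 - 27115) = 1/(2601 - 27115) = 1/(-24514) = -1/24514 ≈ -4.0793e-5)
R = -2530754/340515 (R = -9658*1/987 + 17048*(1/7245) = -9658/987 + 17048/7245 = -2530754/340515 ≈ -7.4321)
R - s = -2530754/340515 - 1*(-1/24514) = -2530754/340515 + 1/24514 = -8862651863/1192483530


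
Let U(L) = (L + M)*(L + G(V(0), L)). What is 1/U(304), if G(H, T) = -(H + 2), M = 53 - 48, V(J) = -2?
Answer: 1/93936 ≈ 1.0646e-5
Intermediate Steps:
M = 5
G(H, T) = -2 - H (G(H, T) = -(2 + H) = -2 - H)
U(L) = L*(5 + L) (U(L) = (L + 5)*(L + (-2 - 1*(-2))) = (5 + L)*(L + (-2 + 2)) = (5 + L)*(L + 0) = (5 + L)*L = L*(5 + L))
1/U(304) = 1/(304*(5 + 304)) = 1/(304*309) = 1/93936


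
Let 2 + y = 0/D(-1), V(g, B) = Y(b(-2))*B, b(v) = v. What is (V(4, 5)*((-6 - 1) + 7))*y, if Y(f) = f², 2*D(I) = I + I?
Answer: 0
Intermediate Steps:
D(I) = I (D(I) = (I + I)/2 = (2*I)/2 = I)
V(g, B) = 4*B (V(g, B) = (-2)²*B = 4*B)
y = -2 (y = -2 + 0/(-1) = -2 + 0*(-1) = -2 + 0 = -2)
(V(4, 5)*((-6 - 1) + 7))*y = ((4*5)*((-6 - 1) + 7))*(-2) = (20*(-7 + 7))*(-2) = (20*0)*(-2) = 0*(-2) = 0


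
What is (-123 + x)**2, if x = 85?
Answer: 1444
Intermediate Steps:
(-123 + x)**2 = (-123 + 85)**2 = (-38)**2 = 1444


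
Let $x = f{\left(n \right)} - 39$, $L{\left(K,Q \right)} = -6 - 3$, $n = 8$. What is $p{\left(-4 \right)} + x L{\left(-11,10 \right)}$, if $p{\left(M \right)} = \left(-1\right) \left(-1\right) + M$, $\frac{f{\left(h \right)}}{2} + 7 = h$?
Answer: $330$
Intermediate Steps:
$f{\left(h \right)} = -14 + 2 h$
$L{\left(K,Q \right)} = -9$ ($L{\left(K,Q \right)} = -6 - 3 = -9$)
$p{\left(M \right)} = 1 + M$
$x = -37$ ($x = \left(-14 + 2 \cdot 8\right) - 39 = \left(-14 + 16\right) - 39 = 2 - 39 = -37$)
$p{\left(-4 \right)} + x L{\left(-11,10 \right)} = \left(1 - 4\right) - -333 = -3 + 333 = 330$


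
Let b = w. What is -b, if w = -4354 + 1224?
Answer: 3130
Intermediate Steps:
w = -3130
b = -3130
-b = -1*(-3130) = 3130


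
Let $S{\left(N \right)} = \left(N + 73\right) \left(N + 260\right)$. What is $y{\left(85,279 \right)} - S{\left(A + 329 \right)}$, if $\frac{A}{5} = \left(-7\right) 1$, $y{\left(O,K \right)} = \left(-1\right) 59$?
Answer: $-203377$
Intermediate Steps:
$y{\left(O,K \right)} = -59$
$A = -35$ ($A = 5 \left(\left(-7\right) 1\right) = 5 \left(-7\right) = -35$)
$S{\left(N \right)} = \left(73 + N\right) \left(260 + N\right)$
$y{\left(85,279 \right)} - S{\left(A + 329 \right)} = -59 - \left(18980 + \left(-35 + 329\right)^{2} + 333 \left(-35 + 329\right)\right) = -59 - \left(18980 + 294^{2} + 333 \cdot 294\right) = -59 - \left(18980 + 86436 + 97902\right) = -59 - 203318 = -203377$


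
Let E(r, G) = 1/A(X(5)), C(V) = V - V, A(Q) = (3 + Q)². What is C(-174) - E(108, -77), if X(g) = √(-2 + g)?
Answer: -1/(3 + √3)² ≈ -0.044658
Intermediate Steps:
C(V) = 0
E(r, G) = (3 + √3)⁻² (E(r, G) = 1/((3 + √(-2 + 5))²) = 1/((3 + √3)²) = (3 + √3)⁻²)
C(-174) - E(108, -77) = 0 - 1/(3 + √3)² = -1/(3 + √3)²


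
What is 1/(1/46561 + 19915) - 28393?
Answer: -26327758891627/927262316 ≈ -28393.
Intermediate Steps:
1/(1/46561 + 19915) - 28393 = 1/(927262316/46561) - 28393 = 46561/927262316 - 28393 = -26327758891627/927262316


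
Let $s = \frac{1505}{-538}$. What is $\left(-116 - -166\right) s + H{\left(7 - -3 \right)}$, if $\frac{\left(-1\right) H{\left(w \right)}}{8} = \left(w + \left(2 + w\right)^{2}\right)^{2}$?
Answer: $- \frac{51074457}{269} \approx -1.8987 \cdot 10^{5}$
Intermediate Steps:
$H{\left(w \right)} = - 8 \left(w + \left(2 + w\right)^{2}\right)^{2}$
$s = - \frac{1505}{538}$ ($s = 1505 \left(- \frac{1}{538}\right) = - \frac{1505}{538} \approx -2.7974$)
$\left(-116 - -166\right) s + H{\left(7 - -3 \right)} = \left(-116 - -166\right) \left(- \frac{1505}{538}\right) - 8 \left(\left(7 - -3\right) + \left(2 + \left(7 - -3\right)\right)^{2}\right)^{2} = \left(-116 + 166\right) \left(- \frac{1505}{538}\right) - 8 \left(\left(7 + 3\right) + \left(2 + \left(7 + 3\right)\right)^{2}\right)^{2} = 50 \left(- \frac{1505}{538}\right) - 8 \left(10 + \left(2 + 10\right)^{2}\right)^{2} = - \frac{37625}{269} - 8 \left(10 + 12^{2}\right)^{2} = - \frac{37625}{269} - 8 \left(10 + 144\right)^{2} = - \frac{37625}{269} - 8 \cdot 154^{2} = - \frac{37625}{269} - 189728 = - \frac{51074457}{269}$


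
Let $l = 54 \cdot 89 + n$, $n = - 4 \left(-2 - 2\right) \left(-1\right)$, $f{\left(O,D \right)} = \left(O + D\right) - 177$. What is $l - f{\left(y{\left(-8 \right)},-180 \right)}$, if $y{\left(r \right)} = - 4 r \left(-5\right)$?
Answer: $5307$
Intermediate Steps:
$y{\left(r \right)} = 20 r$
$f{\left(O,D \right)} = -177 + D + O$ ($f{\left(O,D \right)} = \left(D + O\right) - 177 = -177 + D + O$)
$n = -16$ ($n = \left(-4\right) \left(-4\right) \left(-1\right) = 16 \left(-1\right) = -16$)
$l = 4790$ ($l = 54 \cdot 89 - 16 = 4806 - 16 = 4790$)
$l - f{\left(y{\left(-8 \right)},-180 \right)} = 4790 - \left(-177 - 180 + 20 \left(-8\right)\right) = 4790 - \left(-177 - 180 - 160\right) = 4790 - -517 = 4790 + 517 = 5307$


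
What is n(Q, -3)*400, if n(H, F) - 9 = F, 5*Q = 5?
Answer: 2400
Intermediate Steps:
Q = 1 (Q = (⅕)*5 = 1)
n(H, F) = 9 + F
n(Q, -3)*400 = (9 - 3)*400 = 6*400 = 2400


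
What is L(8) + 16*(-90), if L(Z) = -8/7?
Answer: -10088/7 ≈ -1441.1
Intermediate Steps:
L(Z) = -8/7 (L(Z) = -8*1/7 = -8/7)
L(8) + 16*(-90) = -8/7 + 16*(-90) = -8/7 - 1440 = -10088/7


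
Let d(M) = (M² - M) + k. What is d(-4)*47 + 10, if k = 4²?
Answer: 1702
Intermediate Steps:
k = 16
d(M) = 16 + M² - M (d(M) = (M² - M) + 16 = 16 + M² - M)
d(-4)*47 + 10 = (16 + (-4)² - 1*(-4))*47 + 10 = (16 + 16 + 4)*47 + 10 = 36*47 + 10 = 1692 + 10 = 1702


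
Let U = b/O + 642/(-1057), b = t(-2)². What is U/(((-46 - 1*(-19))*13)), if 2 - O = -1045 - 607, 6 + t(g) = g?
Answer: 497110/306822789 ≈ 0.0016202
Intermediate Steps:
t(g) = -6 + g
b = 64 (b = (-6 - 2)² = (-8)² = 64)
O = 1654 (O = 2 - (-1045 - 607) = 2 - 1*(-1652) = 2 + 1652 = 1654)
U = -497110/874139 (U = 64/1654 + 642/(-1057) = 64*(1/1654) + 642*(-1/1057) = 32/827 - 642/1057 = -497110/874139 ≈ -0.56869)
U/(((-46 - 1*(-19))*13)) = -497110*1/(13*(-46 - 1*(-19)))/874139 = -497110*1/(13*(-46 + 19))/874139 = -497110/(874139*((-27*13))) = -497110/874139/(-351) = -497110/874139*(-1/351) = 497110/306822789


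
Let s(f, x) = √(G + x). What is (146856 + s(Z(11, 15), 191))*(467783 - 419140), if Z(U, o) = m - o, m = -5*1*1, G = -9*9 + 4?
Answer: 7143516408 + 48643*√114 ≈ 7.1440e+9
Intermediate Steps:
G = -77 (G = -81 + 4 = -77)
m = -5 (m = -5*1 = -5)
Z(U, o) = -5 - o
s(f, x) = √(-77 + x)
(146856 + s(Z(11, 15), 191))*(467783 - 419140) = (146856 + √(-77 + 191))*(467783 - 419140) = (146856 + √114)*48643 = 7143516408 + 48643*√114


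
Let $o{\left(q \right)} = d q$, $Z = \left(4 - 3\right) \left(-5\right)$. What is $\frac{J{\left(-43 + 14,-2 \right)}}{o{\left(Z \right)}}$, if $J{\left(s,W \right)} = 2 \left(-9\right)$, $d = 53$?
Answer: $\frac{18}{265} \approx 0.067924$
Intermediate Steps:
$J{\left(s,W \right)} = -18$
$Z = -5$ ($Z = 1 \left(-5\right) = -5$)
$o{\left(q \right)} = 53 q$
$\frac{J{\left(-43 + 14,-2 \right)}}{o{\left(Z \right)}} = - \frac{18}{53 \left(-5\right)} = - \frac{18}{-265} = \left(-18\right) \left(- \frac{1}{265}\right) = \frac{18}{265}$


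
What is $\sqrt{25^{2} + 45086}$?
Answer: $3 \sqrt{5079} \approx 213.8$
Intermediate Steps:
$\sqrt{25^{2} + 45086} = \sqrt{625 + 45086} = \sqrt{45711} = 3 \sqrt{5079}$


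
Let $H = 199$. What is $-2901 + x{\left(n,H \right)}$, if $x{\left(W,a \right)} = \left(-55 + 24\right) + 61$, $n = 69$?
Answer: $-2871$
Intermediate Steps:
$x{\left(W,a \right)} = 30$ ($x{\left(W,a \right)} = -31 + 61 = 30$)
$-2901 + x{\left(n,H \right)} = -2901 + 30 = -2871$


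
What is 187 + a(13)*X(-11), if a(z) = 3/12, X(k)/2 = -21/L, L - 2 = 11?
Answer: 4841/26 ≈ 186.19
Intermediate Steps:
L = 13 (L = 2 + 11 = 13)
X(k) = -42/13 (X(k) = 2*(-21/13) = -42/13)
a(z) = 1/4 (a(z) = 3*(1/12) = 1/4)
187 + a(13)*X(-11) = 187 + (1/4)*(-42/13) = 187 - 21/26 = 4841/26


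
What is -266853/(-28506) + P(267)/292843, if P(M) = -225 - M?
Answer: 26044002709/2782594186 ≈ 9.3596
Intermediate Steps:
-266853/(-28506) + P(267)/292843 = -266853/(-28506) + (-225 - 1*267)/292843 = -266853*(-1/28506) + (-225 - 267)*(1/292843) = 88951/9502 - 492*1/292843 = 88951/9502 - 492/292843 = 26044002709/2782594186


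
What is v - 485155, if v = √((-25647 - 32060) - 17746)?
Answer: -485155 + I*√75453 ≈ -4.8516e+5 + 274.69*I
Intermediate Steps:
v = I*√75453 (v = √(-57707 - 17746) = √(-75453) = I*√75453 ≈ 274.69*I)
v - 485155 = I*√75453 - 485155 = -485155 + I*√75453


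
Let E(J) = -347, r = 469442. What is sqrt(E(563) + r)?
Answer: sqrt(469095) ≈ 684.91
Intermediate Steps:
sqrt(E(563) + r) = sqrt(-347 + 469442) = sqrt(469095)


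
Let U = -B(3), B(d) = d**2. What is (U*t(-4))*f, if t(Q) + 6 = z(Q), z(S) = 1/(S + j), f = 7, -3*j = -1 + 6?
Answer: 6615/17 ≈ 389.12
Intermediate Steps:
j = -5/3 (j = -(-1 + 6)/3 = -1/3*5 = -5/3 ≈ -1.6667)
z(S) = 1/(-5/3 + S) (z(S) = 1/(S - 5/3) = 1/(-5/3 + S))
U = -9 (U = -1*3**2 = -1*9 = -9)
t(Q) = -6 + 3/(-5 + 3*Q)
(U*t(-4))*f = -27*(11 - 6*(-4))/(-5 + 3*(-4))*7 = -27*(11 + 24)/(-5 - 12)*7 = -27*35/(-17)*7 = -27*(-1)*35/17*7 = -9*(-105/17)*7 = (945/17)*7 = 6615/17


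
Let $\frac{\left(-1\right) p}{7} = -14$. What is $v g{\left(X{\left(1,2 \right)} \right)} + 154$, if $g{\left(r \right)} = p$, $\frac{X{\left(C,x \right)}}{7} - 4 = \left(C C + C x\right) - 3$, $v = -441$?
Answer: $-43064$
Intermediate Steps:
$X{\left(C,x \right)} = 7 + 7 C^{2} + 7 C x$ ($X{\left(C,x \right)} = 28 + 7 \left(\left(C C + C x\right) - 3\right) = 28 + 7 \left(\left(C^{2} + C x\right) - 3\right) = 28 + 7 \left(-3 + C^{2} + C x\right) = 28 + \left(-21 + 7 C^{2} + 7 C x\right) = 7 + 7 C^{2} + 7 C x$)
$p = 98$ ($p = \left(-7\right) \left(-14\right) = 98$)
$g{\left(r \right)} = 98$
$v g{\left(X{\left(1,2 \right)} \right)} + 154 = \left(-441\right) 98 + 154 = -43218 + 154 = -43064$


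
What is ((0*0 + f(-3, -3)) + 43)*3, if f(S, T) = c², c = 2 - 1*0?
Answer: 141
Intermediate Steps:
c = 2 (c = 2 + 0 = 2)
f(S, T) = 4 (f(S, T) = 2² = 4)
((0*0 + f(-3, -3)) + 43)*3 = ((0*0 + 4) + 43)*3 = ((0 + 4) + 43)*3 = (4 + 43)*3 = 47*3 = 141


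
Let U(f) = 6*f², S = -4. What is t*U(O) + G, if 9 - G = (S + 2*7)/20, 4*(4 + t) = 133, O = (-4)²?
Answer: 89873/2 ≈ 44937.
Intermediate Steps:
O = 16
t = 117/4 (t = -4 + (¼)*133 = -4 + 133/4 = 117/4 ≈ 29.250)
G = 17/2 (G = 9 - (-4 + 2*7)/20 = 9 - (-4 + 14)/20 = 9 - 10/20 = 9 - 1*½ = 9 - ½ = 17/2 ≈ 8.5000)
t*U(O) + G = 117*(6*16²)/4 + 17/2 = 117*(6*256)/4 + 17/2 = (117/4)*1536 + 17/2 = 44928 + 17/2 = 89873/2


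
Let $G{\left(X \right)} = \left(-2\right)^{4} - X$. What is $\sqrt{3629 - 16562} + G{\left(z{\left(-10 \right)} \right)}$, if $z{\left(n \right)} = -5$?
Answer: $21 + 3 i \sqrt{1437} \approx 21.0 + 113.72 i$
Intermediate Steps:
$G{\left(X \right)} = 16 - X$
$\sqrt{3629 - 16562} + G{\left(z{\left(-10 \right)} \right)} = \sqrt{3629 - 16562} + \left(16 - -5\right) = \sqrt{-12933} + \left(16 + 5\right) = 3 i \sqrt{1437} + 21 = 21 + 3 i \sqrt{1437}$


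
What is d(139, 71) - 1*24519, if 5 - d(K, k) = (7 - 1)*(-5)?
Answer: -24484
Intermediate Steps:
d(K, k) = 35 (d(K, k) = 5 - (7 - 1)*(-5) = 5 - 6*(-5) = 5 - 1*(-30) = 5 + 30 = 35)
d(139, 71) - 1*24519 = 35 - 1*24519 = 35 - 24519 = -24484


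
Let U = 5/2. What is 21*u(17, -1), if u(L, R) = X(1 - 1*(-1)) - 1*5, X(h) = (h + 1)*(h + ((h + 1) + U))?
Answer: 735/2 ≈ 367.50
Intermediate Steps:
U = 5/2 (U = 5*(½) = 5/2 ≈ 2.5000)
X(h) = (1 + h)*(7/2 + 2*h) (X(h) = (h + 1)*(h + ((h + 1) + 5/2)) = (1 + h)*(h + ((1 + h) + 5/2)) = (1 + h)*(h + (7/2 + h)) = (1 + h)*(7/2 + 2*h))
u(L, R) = 35/2 (u(L, R) = (7/2 + 2*(1 - 1*(-1))² + 11*(1 - 1*(-1))/2) - 1*5 = (7/2 + 2*(1 + 1)² + 11*(1 + 1)/2) - 5 = (7/2 + 2*2² + (11/2)*2) - 5 = (7/2 + 2*4 + 11) - 5 = (7/2 + 8 + 11) - 5 = 45/2 - 5 = 35/2)
21*u(17, -1) = 21*(35/2) = 735/2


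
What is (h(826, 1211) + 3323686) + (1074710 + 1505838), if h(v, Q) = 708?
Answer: 5904942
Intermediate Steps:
(h(826, 1211) + 3323686) + (1074710 + 1505838) = (708 + 3323686) + (1074710 + 1505838) = 3324394 + 2580548 = 5904942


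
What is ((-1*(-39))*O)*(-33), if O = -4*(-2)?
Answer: -10296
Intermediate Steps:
O = 8
((-1*(-39))*O)*(-33) = (-1*(-39)*8)*(-33) = (39*8)*(-33) = 312*(-33) = -10296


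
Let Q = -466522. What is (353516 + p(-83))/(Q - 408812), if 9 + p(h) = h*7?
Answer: -58821/145889 ≈ -0.40319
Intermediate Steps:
p(h) = -9 + 7*h (p(h) = -9 + h*7 = -9 + 7*h)
(353516 + p(-83))/(Q - 408812) = (353516 + (-9 + 7*(-83)))/(-466522 - 408812) = (353516 + (-9 - 581))/(-875334) = (353516 - 590)*(-1/875334) = 352926*(-1/875334) = -58821/145889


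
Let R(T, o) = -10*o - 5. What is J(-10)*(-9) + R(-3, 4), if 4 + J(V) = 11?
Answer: -108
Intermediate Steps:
R(T, o) = -5 - 10*o
J(V) = 7 (J(V) = -4 + 11 = 7)
J(-10)*(-9) + R(-3, 4) = 7*(-9) + (-5 - 10*4) = -63 + (-5 - 40) = -63 - 45 = -108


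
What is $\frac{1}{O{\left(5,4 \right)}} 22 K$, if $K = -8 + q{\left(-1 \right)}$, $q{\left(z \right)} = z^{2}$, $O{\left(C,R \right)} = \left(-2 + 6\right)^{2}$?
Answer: $- \frac{77}{8} \approx -9.625$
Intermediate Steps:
$O{\left(C,R \right)} = 16$ ($O{\left(C,R \right)} = 4^{2} = 16$)
$K = -7$ ($K = -8 + \left(-1\right)^{2} = -8 + 1 = -7$)
$\frac{1}{O{\left(5,4 \right)}} 22 K = \frac{1}{16} \cdot 22 \left(-7\right) = \frac{11}{8} \left(-7\right) = - \frac{77}{8}$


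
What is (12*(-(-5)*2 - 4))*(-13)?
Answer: -936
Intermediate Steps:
(12*(-(-5)*2 - 4))*(-13) = (12*(-5*(-2) - 4))*(-13) = (12*(10 - 4))*(-13) = (12*6)*(-13) = 72*(-13) = -936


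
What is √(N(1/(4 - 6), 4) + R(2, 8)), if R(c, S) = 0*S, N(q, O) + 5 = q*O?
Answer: I*√7 ≈ 2.6458*I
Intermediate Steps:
N(q, O) = -5 + O*q (N(q, O) = -5 + q*O = -5 + O*q)
R(c, S) = 0
√(N(1/(4 - 6), 4) + R(2, 8)) = √((-5 + 4/(4 - 6)) + 0) = √((-5 + 4/(-2)) + 0) = √((-5 + 4*(-½)) + 0) = √((-5 - 2) + 0) = √(-7 + 0) = √(-7) = I*√7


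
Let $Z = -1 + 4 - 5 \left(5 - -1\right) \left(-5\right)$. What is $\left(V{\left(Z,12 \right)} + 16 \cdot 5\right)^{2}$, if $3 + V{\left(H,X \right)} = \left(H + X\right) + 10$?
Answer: $487204$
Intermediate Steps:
$Z = 599$ ($Z = -1 + 4 - 5 \left(5 + 1\right) \left(-5\right) = -1 + 4 \left(-5\right) 6 \left(-5\right) = -1 + 4 \left(\left(-30\right) \left(-5\right)\right) = -1 + 4 \cdot 150 = -1 + 600 = 599$)
$V{\left(H,X \right)} = 7 + H + X$ ($V{\left(H,X \right)} = -3 + \left(\left(H + X\right) + 10\right) = -3 + \left(10 + H + X\right) = 7 + H + X$)
$\left(V{\left(Z,12 \right)} + 16 \cdot 5\right)^{2} = \left(\left(7 + 599 + 12\right) + 16 \cdot 5\right)^{2} = \left(618 + 80\right)^{2} = 698^{2} = 487204$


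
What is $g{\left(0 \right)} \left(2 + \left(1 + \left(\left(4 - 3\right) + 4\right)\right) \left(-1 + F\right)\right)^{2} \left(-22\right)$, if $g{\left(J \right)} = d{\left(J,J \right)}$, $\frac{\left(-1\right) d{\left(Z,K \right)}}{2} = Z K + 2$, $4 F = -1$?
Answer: $2662$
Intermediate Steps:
$F = - \frac{1}{4}$ ($F = \frac{1}{4} \left(-1\right) = - \frac{1}{4} \approx -0.25$)
$d{\left(Z,K \right)} = -4 - 2 K Z$ ($d{\left(Z,K \right)} = - 2 \left(Z K + 2\right) = - 2 \left(K Z + 2\right) = - 2 \left(2 + K Z\right) = -4 - 2 K Z$)
$g{\left(J \right)} = -4 - 2 J^{2}$ ($g{\left(J \right)} = -4 - 2 J J = -4 - 2 J^{2}$)
$g{\left(0 \right)} \left(2 + \left(1 + \left(\left(4 - 3\right) + 4\right)\right) \left(-1 + F\right)\right)^{2} \left(-22\right) = \left(-4 - 2 \cdot 0^{2}\right) \left(2 + \left(1 + \left(\left(4 - 3\right) + 4\right)\right) \left(-1 - \frac{1}{4}\right)\right)^{2} \left(-22\right) = \left(-4 - 0\right) \left(2 + \left(1 + \left(1 + 4\right)\right) \left(- \frac{5}{4}\right)\right)^{2} \left(-22\right) = \left(-4 + 0\right) \left(2 + \left(1 + 5\right) \left(- \frac{5}{4}\right)\right)^{2} \left(-22\right) = - 4 \left(2 + 6 \left(- \frac{5}{4}\right)\right)^{2} \left(-22\right) = - 4 \left(2 - \frac{15}{2}\right)^{2} \left(-22\right) = - 4 \left(- \frac{11}{2}\right)^{2} \left(-22\right) = \left(-4\right) \frac{121}{4} \left(-22\right) = \left(-121\right) \left(-22\right) = 2662$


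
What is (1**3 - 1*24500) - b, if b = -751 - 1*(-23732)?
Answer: -47480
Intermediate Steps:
b = 22981 (b = -751 + 23732 = 22981)
(1**3 - 1*24500) - b = (1**3 - 1*24500) - 1*22981 = (1 - 24500) - 22981 = -24499 - 22981 = -47480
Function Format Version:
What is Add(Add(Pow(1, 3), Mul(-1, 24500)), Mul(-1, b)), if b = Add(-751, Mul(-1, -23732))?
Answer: -47480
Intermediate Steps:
b = 22981 (b = Add(-751, 23732) = 22981)
Add(Add(Pow(1, 3), Mul(-1, 24500)), Mul(-1, b)) = Add(Add(Pow(1, 3), Mul(-1, 24500)), Mul(-1, 22981)) = Add(Add(1, -24500), -22981) = Add(-24499, -22981) = -47480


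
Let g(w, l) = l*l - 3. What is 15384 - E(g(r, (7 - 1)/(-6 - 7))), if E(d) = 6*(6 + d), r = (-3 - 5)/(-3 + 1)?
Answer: 2596638/169 ≈ 15365.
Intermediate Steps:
r = 4 (r = -8/(-2) = -8*(-½) = 4)
g(w, l) = -3 + l² (g(w, l) = l² - 3 = -3 + l²)
E(d) = 36 + 6*d
15384 - E(g(r, (7 - 1)/(-6 - 7))) = 15384 - (36 + 6*(-3 + ((7 - 1)/(-6 - 7))²)) = 15384 - (36 + 6*(-3 + (6/(-13))²)) = 15384 - (36 + 6*(-3 + (6*(-1/13))²)) = 15384 - (36 + 6*(-3 + (-6/13)²)) = 15384 - (36 + 6*(-3 + 36/169)) = 15384 - (36 + 6*(-471/169)) = 15384 - (36 - 2826/169) = 15384 - 1*3258/169 = 15384 - 3258/169 = 2596638/169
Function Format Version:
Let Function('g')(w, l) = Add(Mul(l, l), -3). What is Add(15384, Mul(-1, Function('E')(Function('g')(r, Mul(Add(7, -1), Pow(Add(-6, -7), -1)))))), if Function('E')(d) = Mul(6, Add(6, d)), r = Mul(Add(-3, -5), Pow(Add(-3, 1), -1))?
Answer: Rational(2596638, 169) ≈ 15365.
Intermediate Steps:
r = 4 (r = Mul(-8, Pow(-2, -1)) = Mul(-8, Rational(-1, 2)) = 4)
Function('g')(w, l) = Add(-3, Pow(l, 2)) (Function('g')(w, l) = Add(Pow(l, 2), -3) = Add(-3, Pow(l, 2)))
Function('E')(d) = Add(36, Mul(6, d))
Add(15384, Mul(-1, Function('E')(Function('g')(r, Mul(Add(7, -1), Pow(Add(-6, -7), -1)))))) = Add(15384, Mul(-1, Add(36, Mul(6, Add(-3, Pow(Mul(Add(7, -1), Pow(Add(-6, -7), -1)), 2)))))) = Add(15384, Mul(-1, Add(36, Mul(6, Add(-3, Pow(Mul(6, Pow(-13, -1)), 2)))))) = Add(15384, Mul(-1, Add(36, Mul(6, Add(-3, Pow(Mul(6, Rational(-1, 13)), 2)))))) = Add(15384, Mul(-1, Add(36, Mul(6, Add(-3, Pow(Rational(-6, 13), 2)))))) = Add(15384, Mul(-1, Add(36, Mul(6, Add(-3, Rational(36, 169)))))) = Add(15384, Mul(-1, Add(36, Mul(6, Rational(-471, 169))))) = Add(15384, Mul(-1, Add(36, Rational(-2826, 169)))) = Add(15384, Mul(-1, Rational(3258, 169))) = Add(15384, Rational(-3258, 169)) = Rational(2596638, 169)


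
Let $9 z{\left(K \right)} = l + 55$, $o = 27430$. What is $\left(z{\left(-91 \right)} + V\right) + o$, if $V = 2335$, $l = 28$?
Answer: $\frac{267968}{9} \approx 29774.0$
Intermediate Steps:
$z{\left(K \right)} = \frac{83}{9}$ ($z{\left(K \right)} = \frac{28 + 55}{9} = \frac{1}{9} \cdot 83 = \frac{83}{9}$)
$\left(z{\left(-91 \right)} + V\right) + o = \left(\frac{83}{9} + 2335\right) + 27430 = \frac{21098}{9} + 27430 = \frac{267968}{9}$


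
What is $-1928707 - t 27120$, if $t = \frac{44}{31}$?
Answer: $- \frac{60983197}{31} \approx -1.9672 \cdot 10^{6}$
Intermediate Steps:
$t = \frac{44}{31}$ ($t = 44 \cdot \frac{1}{31} = \frac{44}{31} \approx 1.4194$)
$-1928707 - t 27120 = -1928707 - \frac{44}{31} \cdot 27120 = -1928707 - \frac{1193280}{31} = - \frac{60983197}{31}$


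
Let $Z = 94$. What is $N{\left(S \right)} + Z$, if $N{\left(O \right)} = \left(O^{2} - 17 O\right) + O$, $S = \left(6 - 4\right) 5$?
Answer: $34$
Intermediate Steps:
$S = 10$ ($S = 2 \cdot 5 = 10$)
$N{\left(O \right)} = O^{2} - 16 O$
$N{\left(S \right)} + Z = 10 \left(-16 + 10\right) + 94 = 10 \left(-6\right) + 94 = -60 + 94 = 34$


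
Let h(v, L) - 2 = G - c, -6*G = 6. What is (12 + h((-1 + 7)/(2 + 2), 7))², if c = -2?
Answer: 225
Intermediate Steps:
G = -1 (G = -⅙*6 = -1)
h(v, L) = 3 (h(v, L) = 2 + (-1 - 1*(-2)) = 2 + (-1 + 2) = 2 + 1 = 3)
(12 + h((-1 + 7)/(2 + 2), 7))² = (12 + 3)² = 15² = 225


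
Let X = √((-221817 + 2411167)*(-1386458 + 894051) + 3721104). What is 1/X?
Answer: -I*√1078047544346/1078047544346 ≈ -9.6312e-7*I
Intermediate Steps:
X = I*√1078047544346 (X = √(2189350*(-492407) + 3721104) = √(-1078051265450 + 3721104) = √(-1078047544346) = I*√1078047544346 ≈ 1.0383e+6*I)
1/X = 1/(I*√1078047544346) = -I*√1078047544346/1078047544346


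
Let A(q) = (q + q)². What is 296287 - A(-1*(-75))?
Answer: 273787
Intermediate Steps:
A(q) = 4*q² (A(q) = (2*q)² = 4*q²)
296287 - A(-1*(-75)) = 296287 - 4*(-1*(-75))² = 296287 - 4*75² = 296287 - 4*5625 = 296287 - 1*22500 = 296287 - 22500 = 273787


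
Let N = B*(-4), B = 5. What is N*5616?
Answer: -112320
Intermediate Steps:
N = -20 (N = 5*(-4) = -20)
N*5616 = -20*5616 = -112320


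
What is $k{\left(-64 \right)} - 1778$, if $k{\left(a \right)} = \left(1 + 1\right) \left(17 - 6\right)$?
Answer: $-1756$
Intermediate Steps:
$k{\left(a \right)} = 22$ ($k{\left(a \right)} = 2 \cdot 11 = 22$)
$k{\left(-64 \right)} - 1778 = 22 - 1778 = -1756$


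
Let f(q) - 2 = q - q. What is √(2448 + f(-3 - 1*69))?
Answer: 35*√2 ≈ 49.497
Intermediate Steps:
f(q) = 2 (f(q) = 2 + (q - q) = 2 + 0 = 2)
√(2448 + f(-3 - 1*69)) = √(2448 + 2) = √2450 = 35*√2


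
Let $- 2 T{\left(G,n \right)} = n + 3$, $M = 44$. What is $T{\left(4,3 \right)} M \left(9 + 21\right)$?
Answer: $-3960$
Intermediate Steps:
$T{\left(G,n \right)} = - \frac{3}{2} - \frac{n}{2}$ ($T{\left(G,n \right)} = - \frac{n + 3}{2} = - \frac{3 + n}{2} = - \frac{3}{2} - \frac{n}{2}$)
$T{\left(4,3 \right)} M \left(9 + 21\right) = \left(- \frac{3}{2} - \frac{3}{2}\right) 44 \left(9 + 21\right) = \left(- \frac{3}{2} - \frac{3}{2}\right) 44 \cdot 30 = \left(-3\right) 44 \cdot 30 = \left(-132\right) 30 = -3960$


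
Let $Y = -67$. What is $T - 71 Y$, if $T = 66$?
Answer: $4823$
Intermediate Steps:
$T - 71 Y = 66 - -4757 = 66 + 4757 = 4823$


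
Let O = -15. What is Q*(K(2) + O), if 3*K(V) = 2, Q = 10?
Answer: -430/3 ≈ -143.33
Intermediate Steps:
K(V) = ⅔ (K(V) = (⅓)*2 = ⅔)
Q*(K(2) + O) = 10*(⅔ - 15) = 10*(-43/3) = -430/3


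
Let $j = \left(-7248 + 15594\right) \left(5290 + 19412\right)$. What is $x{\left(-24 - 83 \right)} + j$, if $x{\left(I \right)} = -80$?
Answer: $206162812$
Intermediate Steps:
$j = 206162892$ ($j = 8346 \cdot 24702 = 206162892$)
$x{\left(-24 - 83 \right)} + j = -80 + 206162892 = 206162812$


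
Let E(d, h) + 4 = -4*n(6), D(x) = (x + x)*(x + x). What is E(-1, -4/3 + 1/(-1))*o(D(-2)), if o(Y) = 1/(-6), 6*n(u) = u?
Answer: 4/3 ≈ 1.3333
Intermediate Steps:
n(u) = u/6
D(x) = 4*x² (D(x) = (2*x)*(2*x) = 4*x²)
E(d, h) = -8 (E(d, h) = -4 - 2*6/3 = -4 - 4*1 = -4 - 4 = -8)
o(Y) = -⅙
E(-1, -4/3 + 1/(-1))*o(D(-2)) = -8*(-⅙) = 4/3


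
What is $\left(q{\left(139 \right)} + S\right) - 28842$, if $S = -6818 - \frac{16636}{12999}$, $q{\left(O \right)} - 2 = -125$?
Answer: $- \frac{465159853}{12999} \approx -35784.0$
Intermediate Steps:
$q{\left(O \right)} = -123$ ($q{\left(O \right)} = 2 - 125 = -123$)
$S = - \frac{88643818}{12999}$ ($S = -6818 - \frac{16636}{12999} = - \frac{88643818}{12999} \approx -6819.3$)
$\left(q{\left(139 \right)} + S\right) - 28842 = \left(-123 - \frac{88643818}{12999}\right) - 28842 = - \frac{90242695}{12999} - 28842 = - \frac{465159853}{12999}$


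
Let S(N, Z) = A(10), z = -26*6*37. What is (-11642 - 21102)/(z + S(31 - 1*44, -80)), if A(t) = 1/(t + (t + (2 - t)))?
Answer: 392928/69263 ≈ 5.6730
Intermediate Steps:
A(t) = 1/(2 + t) (A(t) = 1/(t + 2) = 1/(2 + t))
z = -5772 (z = -156*37 = -5772)
S(N, Z) = 1/12 (S(N, Z) = 1/(2 + 10) = 1/12)
(-11642 - 21102)/(z + S(31 - 1*44, -80)) = (-11642 - 21102)/(-5772 + 1/12) = -32744/(-69263/12) = -32744*(-12/69263) = 392928/69263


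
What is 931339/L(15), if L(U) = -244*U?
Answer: -931339/3660 ≈ -254.46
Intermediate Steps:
931339/L(15) = 931339/((-244*15)) = 931339/(-3660) = 931339*(-1/3660) = -931339/3660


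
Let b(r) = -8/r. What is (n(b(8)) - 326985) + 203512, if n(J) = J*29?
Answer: -123502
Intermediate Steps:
n(J) = 29*J
(n(b(8)) - 326985) + 203512 = (29*(-8/8) - 326985) + 203512 = (29*(-8*⅛) - 326985) + 203512 = (29*(-1) - 326985) + 203512 = (-29 - 326985) + 203512 = -327014 + 203512 = -123502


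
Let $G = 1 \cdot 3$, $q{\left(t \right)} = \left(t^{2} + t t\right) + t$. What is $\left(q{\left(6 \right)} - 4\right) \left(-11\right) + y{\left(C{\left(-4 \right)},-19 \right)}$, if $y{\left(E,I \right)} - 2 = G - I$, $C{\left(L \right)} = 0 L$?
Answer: $-790$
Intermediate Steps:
$C{\left(L \right)} = 0$
$q{\left(t \right)} = t + 2 t^{2}$ ($q{\left(t \right)} = \left(t^{2} + t^{2}\right) + t = 2 t^{2} + t = t + 2 t^{2}$)
$G = 3$
$y{\left(E,I \right)} = 5 - I$ ($y{\left(E,I \right)} = 2 - \left(-3 + I\right) = 5 - I$)
$\left(q{\left(6 \right)} - 4\right) \left(-11\right) + y{\left(C{\left(-4 \right)},-19 \right)} = \left(6 \left(1 + 2 \cdot 6\right) - 4\right) \left(-11\right) + \left(5 - -19\right) = \left(6 \left(1 + 12\right) - 4\right) \left(-11\right) + \left(5 + 19\right) = \left(6 \cdot 13 - 4\right) \left(-11\right) + 24 = \left(78 - 4\right) \left(-11\right) + 24 = 74 \left(-11\right) + 24 = -814 + 24 = -790$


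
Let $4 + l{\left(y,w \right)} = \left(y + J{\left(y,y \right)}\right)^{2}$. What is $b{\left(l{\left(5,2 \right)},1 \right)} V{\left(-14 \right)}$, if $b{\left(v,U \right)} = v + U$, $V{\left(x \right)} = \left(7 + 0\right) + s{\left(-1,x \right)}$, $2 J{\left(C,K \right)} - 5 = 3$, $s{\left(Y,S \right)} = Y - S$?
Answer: $1560$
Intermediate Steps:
$J{\left(C,K \right)} = 4$ ($J{\left(C,K \right)} = \frac{5}{2} + \frac{1}{2} \cdot 3 = \frac{5}{2} + \frac{3}{2} = 4$)
$V{\left(x \right)} = 6 - x$ ($V{\left(x \right)} = \left(7 + 0\right) - \left(1 + x\right) = 7 - \left(1 + x\right) = 6 - x$)
$l{\left(y,w \right)} = -4 + \left(4 + y\right)^{2}$ ($l{\left(y,w \right)} = -4 + \left(y + 4\right)^{2} = -4 + \left(4 + y\right)^{2}$)
$b{\left(v,U \right)} = U + v$
$b{\left(l{\left(5,2 \right)},1 \right)} V{\left(-14 \right)} = \left(1 - \left(4 - \left(4 + 5\right)^{2}\right)\right) \left(6 - -14\right) = \left(1 - \left(4 - 9^{2}\right)\right) \left(6 + 14\right) = \left(1 + \left(-4 + 81\right)\right) 20 = \left(1 + 77\right) 20 = 78 \cdot 20 = 1560$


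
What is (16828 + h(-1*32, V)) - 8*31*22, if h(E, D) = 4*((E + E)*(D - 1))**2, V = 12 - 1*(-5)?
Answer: 4205676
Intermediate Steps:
V = 17 (V = 12 + 5 = 17)
h(E, D) = 16*E**2*(-1 + D)**2 (h(E, D) = 4*((2*E)*(-1 + D))**2 = 4*(2*E*(-1 + D))**2 = 4*(4*E**2*(-1 + D)**2) = 16*E**2*(-1 + D)**2)
(16828 + h(-1*32, V)) - 8*31*22 = (16828 + 16*(-1*32)**2*(-1 + 17)**2) - 8*31*22 = (16828 + 16*(-32)**2*16**2) - 248*22 = (16828 + 16*1024*256) - 5456 = (16828 + 4194304) - 5456 = 4211132 - 5456 = 4205676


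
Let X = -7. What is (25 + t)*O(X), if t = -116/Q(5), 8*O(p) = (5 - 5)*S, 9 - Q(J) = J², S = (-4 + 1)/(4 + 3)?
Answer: 0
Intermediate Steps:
S = -3/7 ≈ -0.42857
Q(J) = 9 - J²
O(p) = 0 (O(p) = ((5 - 5)*(-3/7))/8 = (0*(-3/7))/8 = (⅛)*0 = 0)
t = 29/4 (t = -116/(9 - 1*5²) = -116/(9 - 1*25) = -116/(9 - 25) = -116/(-16) = -116*(-1/16) = 29/4 ≈ 7.2500)
(25 + t)*O(X) = (25 + 29/4)*0 = (129/4)*0 = 0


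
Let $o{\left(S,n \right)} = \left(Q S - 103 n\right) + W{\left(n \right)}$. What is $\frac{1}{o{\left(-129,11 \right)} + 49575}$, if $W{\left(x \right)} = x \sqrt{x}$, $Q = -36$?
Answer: $\frac{4826}{256192915} - \frac{\sqrt{11}}{256192915} \approx 1.8824 \cdot 10^{-5}$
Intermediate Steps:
$W{\left(x \right)} = x^{\frac{3}{2}}$
$o{\left(S,n \right)} = n^{\frac{3}{2}} - 103 n - 36 S$ ($o{\left(S,n \right)} = \left(- 36 S - 103 n\right) + n^{\frac{3}{2}} = \left(- 103 n - 36 S\right) + n^{\frac{3}{2}} = n^{\frac{3}{2}} - 103 n - 36 S$)
$\frac{1}{o{\left(-129,11 \right)} + 49575} = \frac{1}{\left(11^{\frac{3}{2}} - 1133 - -4644\right) + 49575} = \frac{1}{\left(11 \sqrt{11} - 1133 + 4644\right) + 49575} = \frac{1}{\left(3511 + 11 \sqrt{11}\right) + 49575} = \frac{1}{53086 + 11 \sqrt{11}}$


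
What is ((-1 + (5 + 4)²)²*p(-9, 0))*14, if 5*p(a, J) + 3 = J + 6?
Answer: 53760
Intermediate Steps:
p(a, J) = ⅗ + J/5 (p(a, J) = -⅗ + (J + 6)/5 = -⅗ + (6 + J)/5 = -⅗ + (6/5 + J/5) = ⅗ + J/5)
((-1 + (5 + 4)²)²*p(-9, 0))*14 = ((-1 + (5 + 4)²)²*(⅗ + (⅕)*0))*14 = ((-1 + 9²)²*(⅗ + 0))*14 = ((-1 + 81)²*(⅗))*14 = (80²*(⅗))*14 = (6400*(⅗))*14 = 3840*14 = 53760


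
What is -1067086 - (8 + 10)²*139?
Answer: -1112122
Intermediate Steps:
-1067086 - (8 + 10)²*139 = -1067086 - 18²*139 = -1067086 - 324*139 = -1067086 - 1*45036 = -1067086 - 45036 = -1112122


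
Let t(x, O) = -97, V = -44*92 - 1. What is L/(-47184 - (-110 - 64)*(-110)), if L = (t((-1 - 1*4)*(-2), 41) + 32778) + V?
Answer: -2386/5527 ≈ -0.43170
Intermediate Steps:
V = -4049 (V = -4048 - 1 = -4049)
L = 28632 (L = (-97 + 32778) - 4049 = 32681 - 4049 = 28632)
L/(-47184 - (-110 - 64)*(-110)) = 28632/(-47184 - (-110 - 64)*(-110)) = 28632/(-47184 - (-174)*(-110)) = 28632/(-47184 - 1*19140) = 28632/(-47184 - 19140) = 28632/(-66324) = 28632*(-1/66324) = -2386/5527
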